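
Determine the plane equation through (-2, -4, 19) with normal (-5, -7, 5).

The plane through P with normal n = (a, b, c) satisfies n·(r - P) = 0,
i.e. ax + by + cz = a·x₀ + b·y₀ + c·z₀.
d = (-5)·(-2) + (-7)·(-4) + 5·19
  = 10 + 28 + 95
  = 133
Equation: -5x - 7y + 5z = 133

-5x - 7y + 5z = 133


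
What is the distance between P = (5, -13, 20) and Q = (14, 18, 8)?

d = √[(x₂-x₁)² + (y₂-y₁)² + (z₂-z₁)²]
  = √[9² + 31² + (-12)²]
  = √[81 + 961 + 144]
  = √1186
  ≈ 34.44

34.44


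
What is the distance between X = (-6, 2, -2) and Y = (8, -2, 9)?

d = √[(x₂-x₁)² + (y₂-y₁)² + (z₂-z₁)²]
  = √[14² + (-4)² + 11²]
  = √[196 + 16 + 121]
  = √333
  ≈ 18.25

18.25


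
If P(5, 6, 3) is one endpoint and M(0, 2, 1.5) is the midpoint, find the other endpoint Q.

Q = 2M - P
  = (2·0 - 5, 2·2 - 6, 2·1.5 - 3)
  = (0 - 5, 4 - 6, 3 - 3)
  = (-5, -2, 0)

(-5, -2, 0)


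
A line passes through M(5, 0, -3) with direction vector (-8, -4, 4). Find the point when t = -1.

P(t) = M + t·d
  = (5 + (-8)·(-1), 0 + (-4)·(-1), -3 + 4·(-1))
  = (5 + 8, 0 + 4, -3 - 4)
  = (13, 4, -7)

(13, 4, -7)


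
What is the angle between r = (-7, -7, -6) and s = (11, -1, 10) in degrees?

r·s = (-7)·11 + (-7)·(-1) + (-6)·10 = -77 + 7 - 60 = -130
|r| = √((-7)² + (-7)² + (-6)²) = √134 ≈ 11.58
|s| = √(11² + (-1)² + 10²) = √222 ≈ 14.9
cos θ = (r·s)/(|r||s|) = -130/(11.58·14.9) ≈ -0.7537
θ = arccos(-0.7537) ≈ 138.9°

138.9°


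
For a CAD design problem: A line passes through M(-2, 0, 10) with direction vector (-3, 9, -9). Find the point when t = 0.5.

P(t) = M + t·d
  = (-2 + (-3)·0.5, 0 + 9·0.5, 10 + (-9)·0.5)
  = (-2 - 1.5, 0 + 4.5, 10 - 4.5)
  = (-3.5, 4.5, 5.5)

(-3.5, 4.5, 5.5)


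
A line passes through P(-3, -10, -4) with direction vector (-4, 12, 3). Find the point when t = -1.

P(t) = P + t·d
  = (-3 + (-4)·(-1), -10 + 12·(-1), -4 + 3·(-1))
  = (-3 + 4, -10 - 12, -4 - 3)
  = (1, -22, -7)

(1, -22, -7)


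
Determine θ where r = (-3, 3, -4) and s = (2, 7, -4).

r·s = (-3)·2 + 3·7 + (-4)·(-4) = -6 + 21 + 16 = 31
|r| = √((-3)² + 3² + (-4)²) = √34 ≈ 5.831
|s| = √(2² + 7² + (-4)²) = √69 ≈ 8.307
cos θ = (r·s)/(|r||s|) = 31/(5.831·8.307) ≈ 0.64
θ = arccos(0.64) ≈ 50.21°

50.21°


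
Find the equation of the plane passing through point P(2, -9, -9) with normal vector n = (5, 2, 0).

The plane through P with normal n = (a, b, c) satisfies n·(r - P) = 0,
i.e. ax + by + cz = a·x₀ + b·y₀ + c·z₀.
d = 5·2 + 2·(-9) + 0·(-9)
  = 10 - 18 + 0
  = -8
Equation: 5x + 2y = -8

5x + 2y = -8


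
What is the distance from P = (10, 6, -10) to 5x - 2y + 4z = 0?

distance = |a·x₀ + b·y₀ + c·z₀ - d| / √(a² + b² + c²)
  = |5·10 + (-2)·6 + 4·(-10) - 0| / √(5² + (-2)² + 4²)
  = |50 - 12 - 40 + 0| / √(25 + 4 + 16)
  = |-2| / √45
  = 2 / 6.708
  ≈ 0.2981

0.2981


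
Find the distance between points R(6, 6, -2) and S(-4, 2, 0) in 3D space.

d = √[(x₂-x₁)² + (y₂-y₁)² + (z₂-z₁)²]
  = √[(-10)² + (-4)² + 2²]
  = √[100 + 16 + 4]
  = √120
  ≈ 10.95

10.95


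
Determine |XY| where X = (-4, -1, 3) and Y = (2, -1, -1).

d = √[(x₂-x₁)² + (y₂-y₁)² + (z₂-z₁)²]
  = √[6² + 0² + (-4)²]
  = √[36 + 0 + 16]
  = √52
  ≈ 7.211

7.211


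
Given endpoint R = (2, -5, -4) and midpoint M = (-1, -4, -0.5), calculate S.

S = 2M - R
  = (2·(-1) - 2, 2·(-4) - (-5), 2·(-0.5) - (-4))
  = (-2 - 2, -8 + 5, -1 + 4)
  = (-4, -3, 3)

(-4, -3, 3)


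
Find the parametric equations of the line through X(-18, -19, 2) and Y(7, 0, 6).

Direction vector d = Y - X = (7 + 18, 0 + 19, 6 - 2) = (25, 19, 4)
Parametric form r = X + t·d:
x = -18 + 25t, y = -19 + 19t, z = 2 + 4t

x = -18 + 25t, y = -19 + 19t, z = 2 + 4t


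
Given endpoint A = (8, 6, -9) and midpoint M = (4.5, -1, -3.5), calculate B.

B = 2M - A
  = (2·4.5 - 8, 2·(-1) - 6, 2·(-3.5) - (-9))
  = (9 - 8, -2 - 6, -7 + 9)
  = (1, -8, 2)

(1, -8, 2)


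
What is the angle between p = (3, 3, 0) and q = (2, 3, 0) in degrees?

p·q = 3·2 + 3·3 + 0·0 = 6 + 9 + 0 = 15
|p| = √(3² + 3² + 0²) = √18 ≈ 4.243
|q| = √(2² + 3² + 0²) = √13 ≈ 3.606
cos θ = (p·q)/(|p||q|) = 15/(4.243·3.606) ≈ 0.9806
θ = arccos(0.9806) ≈ 11.31°

11.31°


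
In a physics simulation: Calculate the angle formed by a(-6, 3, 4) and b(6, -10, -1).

a·b = (-6)·6 + 3·(-10) + 4·(-1) = -36 - 30 - 4 = -70
|a| = √((-6)² + 3² + 4²) = √61 ≈ 7.81
|b| = √(6² + (-10)² + (-1)²) = √137 ≈ 11.7
cos θ = (a·b)/(|a||b|) = -70/(7.81·11.7) ≈ -0.7657
θ = arccos(-0.7657) ≈ 140°

140°


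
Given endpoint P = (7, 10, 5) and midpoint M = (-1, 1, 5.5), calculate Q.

Q = 2M - P
  = (2·(-1) - 7, 2·1 - 10, 2·5.5 - 5)
  = (-2 - 7, 2 - 10, 11 - 5)
  = (-9, -8, 6)

(-9, -8, 6)


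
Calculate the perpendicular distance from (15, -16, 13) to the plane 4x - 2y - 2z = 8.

distance = |a·x₀ + b·y₀ + c·z₀ - d| / √(a² + b² + c²)
  = |4·15 + (-2)·(-16) + (-2)·13 - 8| / √(4² + (-2)² + (-2)²)
  = |60 + 32 - 26 - 8| / √(16 + 4 + 4)
  = |58| / √24
  = 58 / 4.899
  ≈ 11.84

11.84


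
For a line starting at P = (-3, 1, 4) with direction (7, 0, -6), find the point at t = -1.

P(t) = P + t·d
  = (-3 + 7·(-1), 1 + 0·(-1), 4 + (-6)·(-1))
  = (-3 - 7, 1 + 0, 4 + 6)
  = (-10, 1, 10)

(-10, 1, 10)


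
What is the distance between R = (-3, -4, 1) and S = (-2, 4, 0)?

d = √[(x₂-x₁)² + (y₂-y₁)² + (z₂-z₁)²]
  = √[1² + 8² + (-1)²]
  = √[1 + 64 + 1]
  = √66
  ≈ 8.124

8.124


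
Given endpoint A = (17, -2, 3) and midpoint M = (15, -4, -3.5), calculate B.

B = 2M - A
  = (2·15 - 17, 2·(-4) - (-2), 2·(-3.5) - 3)
  = (30 - 17, -8 + 2, -7 - 3)
  = (13, -6, -10)

(13, -6, -10)


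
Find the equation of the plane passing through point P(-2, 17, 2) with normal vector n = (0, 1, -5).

The plane through P with normal n = (a, b, c) satisfies n·(r - P) = 0,
i.e. ax + by + cz = a·x₀ + b·y₀ + c·z₀.
d = 0·(-2) + 1·17 + (-5)·2
  = 0 + 17 - 10
  = 7
Equation: y - 5z = 7

y - 5z = 7


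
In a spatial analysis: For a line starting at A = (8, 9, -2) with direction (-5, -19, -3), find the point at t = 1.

P(t) = A + t·d
  = (8 + (-5)·1, 9 + (-19)·1, -2 + (-3)·1)
  = (8 - 5, 9 - 19, -2 - 3)
  = (3, -10, -5)

(3, -10, -5)


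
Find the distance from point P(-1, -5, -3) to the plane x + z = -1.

distance = |a·x₀ + b·y₀ + c·z₀ - d| / √(a² + b² + c²)
  = |1·(-1) + 0·(-5) + 1·(-3) - (-1)| / √(1² + 0² + 1²)
  = |-1 + 0 - 3 + 1| / √(1 + 0 + 1)
  = |-3| / √2
  = 3 / 1.414
  ≈ 2.121

2.121


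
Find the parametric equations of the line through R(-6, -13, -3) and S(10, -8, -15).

Direction vector d = S - R = (10 + 6, -8 + 13, -15 + 3) = (16, 5, -12)
Parametric form r = R + t·d:
x = -6 + 16t, y = -13 + 5t, z = -3 - 12t

x = -6 + 16t, y = -13 + 5t, z = -3 - 12t


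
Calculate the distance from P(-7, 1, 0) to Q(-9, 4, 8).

d = √[(x₂-x₁)² + (y₂-y₁)² + (z₂-z₁)²]
  = √[(-2)² + 3² + 8²]
  = √[4 + 9 + 64]
  = √77
  ≈ 8.775

8.775


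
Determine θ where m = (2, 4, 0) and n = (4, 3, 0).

m·n = 2·4 + 4·3 + 0·0 = 8 + 12 + 0 = 20
|m| = √(2² + 4² + 0²) = √20 ≈ 4.472
|n| = √(4² + 3² + 0²) = √25 ≈ 5
cos θ = (m·n)/(|m||n|) = 20/(4.472·5) ≈ 0.8944
θ = arccos(0.8944) ≈ 26.57°

26.57°


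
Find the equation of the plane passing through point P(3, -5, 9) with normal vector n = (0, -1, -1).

The plane through P with normal n = (a, b, c) satisfies n·(r - P) = 0,
i.e. ax + by + cz = a·x₀ + b·y₀ + c·z₀.
d = 0·3 + (-1)·(-5) + (-1)·9
  = 0 + 5 - 9
  = -4
Equation: -y - z = -4

-y - z = -4


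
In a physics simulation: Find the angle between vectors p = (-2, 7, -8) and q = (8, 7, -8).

p·q = (-2)·8 + 7·7 + (-8)·(-8) = -16 + 49 + 64 = 97
|p| = √((-2)² + 7² + (-8)²) = √117 ≈ 10.82
|q| = √(8² + 7² + (-8)²) = √177 ≈ 13.3
cos θ = (p·q)/(|p||q|) = 97/(10.82·13.3) ≈ 0.6741
θ = arccos(0.6741) ≈ 47.62°

47.62°


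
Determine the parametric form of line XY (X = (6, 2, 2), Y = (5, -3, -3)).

Direction vector d = Y - X = (5 - 6, -3 - 2, -3 - 2) = (-1, -5, -5)
Parametric form r = X + t·d:
x = 6 - t, y = 2 - 5t, z = 2 - 5t

x = 6 - t, y = 2 - 5t, z = 2 - 5t


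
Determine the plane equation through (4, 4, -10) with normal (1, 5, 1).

The plane through P with normal n = (a, b, c) satisfies n·(r - P) = 0,
i.e. ax + by + cz = a·x₀ + b·y₀ + c·z₀.
d = 1·4 + 5·4 + 1·(-10)
  = 4 + 20 - 10
  = 14
Equation: x + 5y + z = 14

x + 5y + z = 14


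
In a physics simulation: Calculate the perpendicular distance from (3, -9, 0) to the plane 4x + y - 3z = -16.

distance = |a·x₀ + b·y₀ + c·z₀ - d| / √(a² + b² + c²)
  = |4·3 + 1·(-9) + (-3)·0 - (-16)| / √(4² + 1² + (-3)²)
  = |12 - 9 + 0 + 16| / √(16 + 1 + 9)
  = |19| / √26
  = 19 / 5.099
  ≈ 3.726

3.726


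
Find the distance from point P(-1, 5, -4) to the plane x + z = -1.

distance = |a·x₀ + b·y₀ + c·z₀ - d| / √(a² + b² + c²)
  = |1·(-1) + 0·5 + 1·(-4) - (-1)| / √(1² + 0² + 1²)
  = |-1 + 0 - 4 + 1| / √(1 + 0 + 1)
  = |-4| / √2
  = 4 / 1.414
  ≈ 2.828

2.828


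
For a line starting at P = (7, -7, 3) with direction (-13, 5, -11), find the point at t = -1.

P(t) = P + t·d
  = (7 + (-13)·(-1), -7 + 5·(-1), 3 + (-11)·(-1))
  = (7 + 13, -7 - 5, 3 + 11)
  = (20, -12, 14)

(20, -12, 14)


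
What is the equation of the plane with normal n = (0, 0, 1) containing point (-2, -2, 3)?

The plane through P with normal n = (a, b, c) satisfies n·(r - P) = 0,
i.e. ax + by + cz = a·x₀ + b·y₀ + c·z₀.
d = 0·(-2) + 0·(-2) + 1·3
  = 0 + 0 + 3
  = 3
Equation: z = 3

z = 3


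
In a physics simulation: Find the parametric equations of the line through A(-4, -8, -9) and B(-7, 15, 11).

Direction vector d = B - A = (-7 + 4, 15 + 8, 11 + 9) = (-3, 23, 20)
Parametric form r = A + t·d:
x = -4 - 3t, y = -8 + 23t, z = -9 + 20t

x = -4 - 3t, y = -8 + 23t, z = -9 + 20t


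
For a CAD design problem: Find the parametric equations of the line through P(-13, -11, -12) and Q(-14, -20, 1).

Direction vector d = Q - P = (-14 + 13, -20 + 11, 1 + 12) = (-1, -9, 13)
Parametric form r = P + t·d:
x = -13 - t, y = -11 - 9t, z = -12 + 13t

x = -13 - t, y = -11 - 9t, z = -12 + 13t


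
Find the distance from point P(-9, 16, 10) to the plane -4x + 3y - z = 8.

distance = |a·x₀ + b·y₀ + c·z₀ - d| / √(a² + b² + c²)
  = |(-4)·(-9) + 3·16 + (-1)·10 - 8| / √((-4)² + 3² + (-1)²)
  = |36 + 48 - 10 - 8| / √(16 + 9 + 1)
  = |66| / √26
  = 66 / 5.099
  ≈ 12.94

12.94


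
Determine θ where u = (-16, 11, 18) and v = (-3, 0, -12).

u·v = (-16)·(-3) + 11·0 + 18·(-12) = 48 + 0 - 216 = -168
|u| = √((-16)² + 11² + 18²) = √701 ≈ 26.48
|v| = √((-3)² + 0² + (-12)²) = √153 ≈ 12.37
cos θ = (u·v)/(|u||v|) = -168/(26.48·12.37) ≈ -0.513
θ = arccos(-0.513) ≈ 120.9°

120.9°


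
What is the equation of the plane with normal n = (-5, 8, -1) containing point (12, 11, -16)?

The plane through P with normal n = (a, b, c) satisfies n·(r - P) = 0,
i.e. ax + by + cz = a·x₀ + b·y₀ + c·z₀.
d = (-5)·12 + 8·11 + (-1)·(-16)
  = -60 + 88 + 16
  = 44
Equation: -5x + 8y - z = 44

-5x + 8y - z = 44


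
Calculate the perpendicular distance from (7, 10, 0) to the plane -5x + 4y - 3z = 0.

distance = |a·x₀ + b·y₀ + c·z₀ - d| / √(a² + b² + c²)
  = |(-5)·7 + 4·10 + (-3)·0 - 0| / √((-5)² + 4² + (-3)²)
  = |-35 + 40 + 0 + 0| / √(25 + 16 + 9)
  = |5| / √50
  = 5 / 7.071
  ≈ 0.7071

0.7071


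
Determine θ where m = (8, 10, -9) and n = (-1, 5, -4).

m·n = 8·(-1) + 10·5 + (-9)·(-4) = -8 + 50 + 36 = 78
|m| = √(8² + 10² + (-9)²) = √245 ≈ 15.65
|n| = √((-1)² + 5² + (-4)²) = √42 ≈ 6.481
cos θ = (m·n)/(|m||n|) = 78/(15.65·6.481) ≈ 0.7689
θ = arccos(0.7689) ≈ 39.74°

39.74°


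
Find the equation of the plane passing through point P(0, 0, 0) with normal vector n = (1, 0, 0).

The plane through P with normal n = (a, b, c) satisfies n·(r - P) = 0,
i.e. ax + by + cz = a·x₀ + b·y₀ + c·z₀.
d = 1·0 + 0·0 + 0·0
  = 0 + 0 + 0
  = 0
Equation: x = 0

x = 0


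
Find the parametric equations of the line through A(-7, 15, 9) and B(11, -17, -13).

Direction vector d = B - A = (11 + 7, -17 - 15, -13 - 9) = (18, -32, -22)
Parametric form r = A + t·d:
x = -7 + 18t, y = 15 - 32t, z = 9 - 22t

x = -7 + 18t, y = 15 - 32t, z = 9 - 22t


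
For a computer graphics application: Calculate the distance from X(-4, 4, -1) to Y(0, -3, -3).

d = √[(x₂-x₁)² + (y₂-y₁)² + (z₂-z₁)²]
  = √[4² + (-7)² + (-2)²]
  = √[16 + 49 + 4]
  = √69
  ≈ 8.307

8.307


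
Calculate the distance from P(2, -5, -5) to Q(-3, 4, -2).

d = √[(x₂-x₁)² + (y₂-y₁)² + (z₂-z₁)²]
  = √[(-5)² + 9² + 3²]
  = √[25 + 81 + 9]
  = √115
  ≈ 10.72

10.72


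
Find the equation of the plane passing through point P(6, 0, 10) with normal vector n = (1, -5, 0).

The plane through P with normal n = (a, b, c) satisfies n·(r - P) = 0,
i.e. ax + by + cz = a·x₀ + b·y₀ + c·z₀.
d = 1·6 + (-5)·0 + 0·10
  = 6 + 0 + 0
  = 6
Equation: x - 5y = 6

x - 5y = 6


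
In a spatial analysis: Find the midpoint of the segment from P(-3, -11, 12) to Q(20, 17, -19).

M = ((x₁+x₂)/2, (y₁+y₂)/2, (z₁+z₂)/2)
  = ((-3 + 20)/2, (-11 + 17)/2, (12 - 19)/2)
  = (17/2, 6/2, -7/2)
  = (8.5, 3, -3.5)

(8.5, 3, -3.5)


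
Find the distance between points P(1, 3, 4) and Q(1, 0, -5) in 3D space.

d = √[(x₂-x₁)² + (y₂-y₁)² + (z₂-z₁)²]
  = √[0² + (-3)² + (-9)²]
  = √[0 + 9 + 81]
  = √90
  ≈ 9.487

9.487


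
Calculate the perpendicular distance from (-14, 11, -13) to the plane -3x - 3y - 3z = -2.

distance = |a·x₀ + b·y₀ + c·z₀ - d| / √(a² + b² + c²)
  = |(-3)·(-14) + (-3)·11 + (-3)·(-13) - (-2)| / √((-3)² + (-3)² + (-3)²)
  = |42 - 33 + 39 + 2| / √(9 + 9 + 9)
  = |50| / √27
  = 50 / 5.196
  ≈ 9.623

9.623


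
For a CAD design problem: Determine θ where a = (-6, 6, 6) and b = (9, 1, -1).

a·b = (-6)·9 + 6·1 + 6·(-1) = -54 + 6 - 6 = -54
|a| = √((-6)² + 6² + 6²) = √108 ≈ 10.39
|b| = √(9² + 1² + (-1)²) = √83 ≈ 9.11
cos θ = (a·b)/(|a||b|) = -54/(10.39·9.11) ≈ -0.5704
θ = arccos(-0.5704) ≈ 124.8°

124.8°


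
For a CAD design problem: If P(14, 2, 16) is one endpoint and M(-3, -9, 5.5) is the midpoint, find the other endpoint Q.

Q = 2M - P
  = (2·(-3) - 14, 2·(-9) - 2, 2·5.5 - 16)
  = (-6 - 14, -18 - 2, 11 - 16)
  = (-20, -20, -5)

(-20, -20, -5)


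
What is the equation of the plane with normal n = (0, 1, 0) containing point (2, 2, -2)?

The plane through P with normal n = (a, b, c) satisfies n·(r - P) = 0,
i.e. ax + by + cz = a·x₀ + b·y₀ + c·z₀.
d = 0·2 + 1·2 + 0·(-2)
  = 0 + 2 + 0
  = 2
Equation: y = 2

y = 2


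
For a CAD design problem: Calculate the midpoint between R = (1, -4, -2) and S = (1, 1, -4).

M = ((x₁+x₂)/2, (y₁+y₂)/2, (z₁+z₂)/2)
  = ((1 + 1)/2, (-4 + 1)/2, (-2 - 4)/2)
  = (2/2, -3/2, -6/2)
  = (1, -1.5, -3)

(1, -1.5, -3)


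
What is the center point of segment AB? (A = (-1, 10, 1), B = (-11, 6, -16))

M = ((x₁+x₂)/2, (y₁+y₂)/2, (z₁+z₂)/2)
  = ((-1 - 11)/2, (10 + 6)/2, (1 - 16)/2)
  = (-12/2, 16/2, -15/2)
  = (-6, 8, -7.5)

(-6, 8, -7.5)


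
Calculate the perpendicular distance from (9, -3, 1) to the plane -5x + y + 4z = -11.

distance = |a·x₀ + b·y₀ + c·z₀ - d| / √(a² + b² + c²)
  = |(-5)·9 + 1·(-3) + 4·1 - (-11)| / √((-5)² + 1² + 4²)
  = |-45 - 3 + 4 + 11| / √(25 + 1 + 16)
  = |-33| / √42
  = 33 / 6.481
  ≈ 5.092

5.092


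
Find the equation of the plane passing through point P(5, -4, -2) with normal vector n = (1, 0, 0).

The plane through P with normal n = (a, b, c) satisfies n·(r - P) = 0,
i.e. ax + by + cz = a·x₀ + b·y₀ + c·z₀.
d = 1·5 + 0·(-4) + 0·(-2)
  = 5 + 0 + 0
  = 5
Equation: x = 5

x = 5


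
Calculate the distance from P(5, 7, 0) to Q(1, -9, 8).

d = √[(x₂-x₁)² + (y₂-y₁)² + (z₂-z₁)²]
  = √[(-4)² + (-16)² + 8²]
  = √[16 + 256 + 64]
  = √336
  ≈ 18.33

18.33


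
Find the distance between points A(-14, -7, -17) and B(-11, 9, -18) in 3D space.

d = √[(x₂-x₁)² + (y₂-y₁)² + (z₂-z₁)²]
  = √[3² + 16² + (-1)²]
  = √[9 + 256 + 1]
  = √266
  ≈ 16.31

16.31


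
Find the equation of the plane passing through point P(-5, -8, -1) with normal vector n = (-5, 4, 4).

The plane through P with normal n = (a, b, c) satisfies n·(r - P) = 0,
i.e. ax + by + cz = a·x₀ + b·y₀ + c·z₀.
d = (-5)·(-5) + 4·(-8) + 4·(-1)
  = 25 - 32 - 4
  = -11
Equation: -5x + 4y + 4z = -11

-5x + 4y + 4z = -11


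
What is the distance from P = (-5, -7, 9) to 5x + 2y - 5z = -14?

distance = |a·x₀ + b·y₀ + c·z₀ - d| / √(a² + b² + c²)
  = |5·(-5) + 2·(-7) + (-5)·9 - (-14)| / √(5² + 2² + (-5)²)
  = |-25 - 14 - 45 + 14| / √(25 + 4 + 25)
  = |-70| / √54
  = 70 / 7.348
  ≈ 9.526

9.526


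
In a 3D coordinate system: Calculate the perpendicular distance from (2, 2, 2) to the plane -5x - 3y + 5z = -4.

distance = |a·x₀ + b·y₀ + c·z₀ - d| / √(a² + b² + c²)
  = |(-5)·2 + (-3)·2 + 5·2 - (-4)| / √((-5)² + (-3)² + 5²)
  = |-10 - 6 + 10 + 4| / √(25 + 9 + 25)
  = |-2| / √59
  = 2 / 7.681
  ≈ 0.2604

0.2604


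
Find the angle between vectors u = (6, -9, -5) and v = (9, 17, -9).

u·v = 6·9 + (-9)·17 + (-5)·(-9) = 54 - 153 + 45 = -54
|u| = √(6² + (-9)² + (-5)²) = √142 ≈ 11.92
|v| = √(9² + 17² + (-9)²) = √451 ≈ 21.24
cos θ = (u·v)/(|u||v|) = -54/(11.92·21.24) ≈ -0.2134
θ = arccos(-0.2134) ≈ 102.3°

102.3°


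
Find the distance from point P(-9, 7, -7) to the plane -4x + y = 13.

distance = |a·x₀ + b·y₀ + c·z₀ - d| / √(a² + b² + c²)
  = |(-4)·(-9) + 1·7 + 0·(-7) - 13| / √((-4)² + 1² + 0²)
  = |36 + 7 + 0 - 13| / √(16 + 1 + 0)
  = |30| / √17
  = 30 / 4.123
  ≈ 7.276

7.276


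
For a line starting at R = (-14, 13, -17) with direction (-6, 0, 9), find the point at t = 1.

P(t) = R + t·d
  = (-14 + (-6)·1, 13 + 0·1, -17 + 9·1)
  = (-14 - 6, 13 + 0, -17 + 9)
  = (-20, 13, -8)

(-20, 13, -8)


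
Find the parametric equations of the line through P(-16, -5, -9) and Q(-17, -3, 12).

Direction vector d = Q - P = (-17 + 16, -3 + 5, 12 + 9) = (-1, 2, 21)
Parametric form r = P + t·d:
x = -16 - t, y = -5 + 2t, z = -9 + 21t

x = -16 - t, y = -5 + 2t, z = -9 + 21t


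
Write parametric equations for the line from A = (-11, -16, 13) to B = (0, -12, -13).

Direction vector d = B - A = (0 + 11, -12 + 16, -13 - 13) = (11, 4, -26)
Parametric form r = A + t·d:
x = -11 + 11t, y = -16 + 4t, z = 13 - 26t

x = -11 + 11t, y = -16 + 4t, z = 13 - 26t


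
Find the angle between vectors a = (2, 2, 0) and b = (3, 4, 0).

a·b = 2·3 + 2·4 + 0·0 = 6 + 8 + 0 = 14
|a| = √(2² + 2² + 0²) = √8 ≈ 2.828
|b| = √(3² + 4² + 0²) = √25 ≈ 5
cos θ = (a·b)/(|a||b|) = 14/(2.828·5) ≈ 0.9899
θ = arccos(0.9899) ≈ 8.13°

8.13°


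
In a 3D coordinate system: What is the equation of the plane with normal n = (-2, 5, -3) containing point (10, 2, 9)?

The plane through P with normal n = (a, b, c) satisfies n·(r - P) = 0,
i.e. ax + by + cz = a·x₀ + b·y₀ + c·z₀.
d = (-2)·10 + 5·2 + (-3)·9
  = -20 + 10 - 27
  = -37
Equation: -2x + 5y - 3z = -37

-2x + 5y - 3z = -37


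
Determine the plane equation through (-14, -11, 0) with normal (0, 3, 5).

The plane through P with normal n = (a, b, c) satisfies n·(r - P) = 0,
i.e. ax + by + cz = a·x₀ + b·y₀ + c·z₀.
d = 0·(-14) + 3·(-11) + 5·0
  = 0 - 33 + 0
  = -33
Equation: 3y + 5z = -33

3y + 5z = -33


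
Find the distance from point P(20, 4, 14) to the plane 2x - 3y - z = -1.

distance = |a·x₀ + b·y₀ + c·z₀ - d| / √(a² + b² + c²)
  = |2·20 + (-3)·4 + (-1)·14 - (-1)| / √(2² + (-3)² + (-1)²)
  = |40 - 12 - 14 + 1| / √(4 + 9 + 1)
  = |15| / √14
  = 15 / 3.742
  ≈ 4.009

4.009


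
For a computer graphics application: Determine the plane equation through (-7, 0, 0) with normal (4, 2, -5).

The plane through P with normal n = (a, b, c) satisfies n·(r - P) = 0,
i.e. ax + by + cz = a·x₀ + b·y₀ + c·z₀.
d = 4·(-7) + 2·0 + (-5)·0
  = -28 + 0 + 0
  = -28
Equation: 4x + 2y - 5z = -28

4x + 2y - 5z = -28


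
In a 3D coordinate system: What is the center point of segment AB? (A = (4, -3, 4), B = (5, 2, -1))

M = ((x₁+x₂)/2, (y₁+y₂)/2, (z₁+z₂)/2)
  = ((4 + 5)/2, (-3 + 2)/2, (4 - 1)/2)
  = (9/2, -1/2, 3/2)
  = (4.5, -0.5, 1.5)

(4.5, -0.5, 1.5)


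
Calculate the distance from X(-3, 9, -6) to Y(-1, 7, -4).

d = √[(x₂-x₁)² + (y₂-y₁)² + (z₂-z₁)²]
  = √[2² + (-2)² + 2²]
  = √[4 + 4 + 4]
  = √12
  ≈ 3.464

3.464


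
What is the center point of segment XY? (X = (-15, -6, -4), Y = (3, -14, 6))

M = ((x₁+x₂)/2, (y₁+y₂)/2, (z₁+z₂)/2)
  = ((-15 + 3)/2, (-6 - 14)/2, (-4 + 6)/2)
  = (-12/2, -20/2, 2/2)
  = (-6, -10, 1)

(-6, -10, 1)


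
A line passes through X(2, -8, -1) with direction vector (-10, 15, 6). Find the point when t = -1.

P(t) = X + t·d
  = (2 + (-10)·(-1), -8 + 15·(-1), -1 + 6·(-1))
  = (2 + 10, -8 - 15, -1 - 6)
  = (12, -23, -7)

(12, -23, -7)


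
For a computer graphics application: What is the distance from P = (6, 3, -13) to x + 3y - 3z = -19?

distance = |a·x₀ + b·y₀ + c·z₀ - d| / √(a² + b² + c²)
  = |1·6 + 3·3 + (-3)·(-13) - (-19)| / √(1² + 3² + (-3)²)
  = |6 + 9 + 39 + 19| / √(1 + 9 + 9)
  = |73| / √19
  = 73 / 4.359
  ≈ 16.75

16.75


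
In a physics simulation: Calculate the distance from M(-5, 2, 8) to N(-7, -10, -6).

d = √[(x₂-x₁)² + (y₂-y₁)² + (z₂-z₁)²]
  = √[(-2)² + (-12)² + (-14)²]
  = √[4 + 144 + 196]
  = √344
  ≈ 18.55

18.55


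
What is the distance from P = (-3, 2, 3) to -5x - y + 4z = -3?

distance = |a·x₀ + b·y₀ + c·z₀ - d| / √(a² + b² + c²)
  = |(-5)·(-3) + (-1)·2 + 4·3 - (-3)| / √((-5)² + (-1)² + 4²)
  = |15 - 2 + 12 + 3| / √(25 + 1 + 16)
  = |28| / √42
  = 28 / 6.481
  ≈ 4.32

4.32


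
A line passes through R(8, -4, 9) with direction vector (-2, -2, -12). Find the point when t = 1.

P(t) = R + t·d
  = (8 + (-2)·1, -4 + (-2)·1, 9 + (-12)·1)
  = (8 - 2, -4 - 2, 9 - 12)
  = (6, -6, -3)

(6, -6, -3)


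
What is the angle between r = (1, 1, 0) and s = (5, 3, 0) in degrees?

r·s = 1·5 + 1·3 + 0·0 = 5 + 3 + 0 = 8
|r| = √(1² + 1² + 0²) = √2 ≈ 1.414
|s| = √(5² + 3² + 0²) = √34 ≈ 5.831
cos θ = (r·s)/(|r||s|) = 8/(1.414·5.831) ≈ 0.9701
θ = arccos(0.9701) ≈ 14.04°

14.04°


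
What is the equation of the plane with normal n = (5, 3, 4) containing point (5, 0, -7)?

The plane through P with normal n = (a, b, c) satisfies n·(r - P) = 0,
i.e. ax + by + cz = a·x₀ + b·y₀ + c·z₀.
d = 5·5 + 3·0 + 4·(-7)
  = 25 + 0 - 28
  = -3
Equation: 5x + 3y + 4z = -3

5x + 3y + 4z = -3


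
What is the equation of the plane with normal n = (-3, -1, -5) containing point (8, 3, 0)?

The plane through P with normal n = (a, b, c) satisfies n·(r - P) = 0,
i.e. ax + by + cz = a·x₀ + b·y₀ + c·z₀.
d = (-3)·8 + (-1)·3 + (-5)·0
  = -24 - 3 + 0
  = -27
Equation: -3x - y - 5z = -27

-3x - y - 5z = -27


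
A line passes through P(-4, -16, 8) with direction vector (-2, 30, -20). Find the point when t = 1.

P(t) = P + t·d
  = (-4 + (-2)·1, -16 + 30·1, 8 + (-20)·1)
  = (-4 - 2, -16 + 30, 8 - 20)
  = (-6, 14, -12)

(-6, 14, -12)


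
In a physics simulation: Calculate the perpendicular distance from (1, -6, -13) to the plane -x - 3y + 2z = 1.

distance = |a·x₀ + b·y₀ + c·z₀ - d| / √(a² + b² + c²)
  = |(-1)·1 + (-3)·(-6) + 2·(-13) - 1| / √((-1)² + (-3)² + 2²)
  = |-1 + 18 - 26 - 1| / √(1 + 9 + 4)
  = |-10| / √14
  = 10 / 3.742
  ≈ 2.673

2.673


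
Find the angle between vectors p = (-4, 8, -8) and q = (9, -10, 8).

p·q = (-4)·9 + 8·(-10) + (-8)·8 = -36 - 80 - 64 = -180
|p| = √((-4)² + 8² + (-8)²) = √144 ≈ 12
|q| = √(9² + (-10)² + 8²) = √245 ≈ 15.65
cos θ = (p·q)/(|p||q|) = -180/(12·15.65) ≈ -0.9583
θ = arccos(-0.9583) ≈ 163.4°

163.4°


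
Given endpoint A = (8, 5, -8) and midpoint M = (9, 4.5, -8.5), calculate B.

B = 2M - A
  = (2·9 - 8, 2·4.5 - 5, 2·(-8.5) - (-8))
  = (18 - 8, 9 - 5, -17 + 8)
  = (10, 4, -9)

(10, 4, -9)


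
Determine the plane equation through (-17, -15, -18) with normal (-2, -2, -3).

The plane through P with normal n = (a, b, c) satisfies n·(r - P) = 0,
i.e. ax + by + cz = a·x₀ + b·y₀ + c·z₀.
d = (-2)·(-17) + (-2)·(-15) + (-3)·(-18)
  = 34 + 30 + 54
  = 118
Equation: -2x - 2y - 3z = 118

-2x - 2y - 3z = 118


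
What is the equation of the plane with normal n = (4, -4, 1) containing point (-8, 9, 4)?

The plane through P with normal n = (a, b, c) satisfies n·(r - P) = 0,
i.e. ax + by + cz = a·x₀ + b·y₀ + c·z₀.
d = 4·(-8) + (-4)·9 + 1·4
  = -32 - 36 + 4
  = -64
Equation: 4x - 4y + z = -64

4x - 4y + z = -64


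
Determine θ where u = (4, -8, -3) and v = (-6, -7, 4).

u·v = 4·(-6) + (-8)·(-7) + (-3)·4 = -24 + 56 - 12 = 20
|u| = √(4² + (-8)² + (-3)²) = √89 ≈ 9.434
|v| = √((-6)² + (-7)² + 4²) = √101 ≈ 10.05
cos θ = (u·v)/(|u||v|) = 20/(9.434·10.05) ≈ 0.2109
θ = arccos(0.2109) ≈ 77.82°

77.82°


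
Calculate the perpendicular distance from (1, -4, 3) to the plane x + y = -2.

distance = |a·x₀ + b·y₀ + c·z₀ - d| / √(a² + b² + c²)
  = |1·1 + 1·(-4) + 0·3 - (-2)| / √(1² + 1² + 0²)
  = |1 - 4 + 0 + 2| / √(1 + 1 + 0)
  = |-1| / √2
  = 1 / 1.414
  ≈ 0.7071

0.7071


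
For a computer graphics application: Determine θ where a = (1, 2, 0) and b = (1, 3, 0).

a·b = 1·1 + 2·3 + 0·0 = 1 + 6 + 0 = 7
|a| = √(1² + 2² + 0²) = √5 ≈ 2.236
|b| = √(1² + 3² + 0²) = √10 ≈ 3.162
cos θ = (a·b)/(|a||b|) = 7/(2.236·3.162) ≈ 0.9899
θ = arccos(0.9899) ≈ 8.13°

8.13°


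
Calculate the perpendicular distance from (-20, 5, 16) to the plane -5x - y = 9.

distance = |a·x₀ + b·y₀ + c·z₀ - d| / √(a² + b² + c²)
  = |(-5)·(-20) + (-1)·5 + 0·16 - 9| / √((-5)² + (-1)² + 0²)
  = |100 - 5 + 0 - 9| / √(25 + 1 + 0)
  = |86| / √26
  = 86 / 5.099
  ≈ 16.87

16.87


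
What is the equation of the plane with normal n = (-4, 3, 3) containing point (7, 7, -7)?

The plane through P with normal n = (a, b, c) satisfies n·(r - P) = 0,
i.e. ax + by + cz = a·x₀ + b·y₀ + c·z₀.
d = (-4)·7 + 3·7 + 3·(-7)
  = -28 + 21 - 21
  = -28
Equation: -4x + 3y + 3z = -28

-4x + 3y + 3z = -28


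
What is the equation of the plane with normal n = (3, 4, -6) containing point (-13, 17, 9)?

The plane through P with normal n = (a, b, c) satisfies n·(r - P) = 0,
i.e. ax + by + cz = a·x₀ + b·y₀ + c·z₀.
d = 3·(-13) + 4·17 + (-6)·9
  = -39 + 68 - 54
  = -25
Equation: 3x + 4y - 6z = -25

3x + 4y - 6z = -25


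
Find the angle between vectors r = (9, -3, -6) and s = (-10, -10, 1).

r·s = 9·(-10) + (-3)·(-10) + (-6)·1 = -90 + 30 - 6 = -66
|r| = √(9² + (-3)² + (-6)²) = √126 ≈ 11.22
|s| = √((-10)² + (-10)² + 1²) = √201 ≈ 14.18
cos θ = (r·s)/(|r||s|) = -66/(11.22·14.18) ≈ -0.4147
θ = arccos(-0.4147) ≈ 114.5°

114.5°


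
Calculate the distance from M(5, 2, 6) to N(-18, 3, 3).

d = √[(x₂-x₁)² + (y₂-y₁)² + (z₂-z₁)²]
  = √[(-23)² + 1² + (-3)²]
  = √[529 + 1 + 9]
  = √539
  ≈ 23.22

23.22


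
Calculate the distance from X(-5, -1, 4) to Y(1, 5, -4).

d = √[(x₂-x₁)² + (y₂-y₁)² + (z₂-z₁)²]
  = √[6² + 6² + (-8)²]
  = √[36 + 36 + 64]
  = √136
  ≈ 11.66

11.66


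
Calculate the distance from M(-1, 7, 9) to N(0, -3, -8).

d = √[(x₂-x₁)² + (y₂-y₁)² + (z₂-z₁)²]
  = √[1² + (-10)² + (-17)²]
  = √[1 + 100 + 289]
  = √390
  ≈ 19.75

19.75


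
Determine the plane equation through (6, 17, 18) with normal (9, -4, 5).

The plane through P with normal n = (a, b, c) satisfies n·(r - P) = 0,
i.e. ax + by + cz = a·x₀ + b·y₀ + c·z₀.
d = 9·6 + (-4)·17 + 5·18
  = 54 - 68 + 90
  = 76
Equation: 9x - 4y + 5z = 76

9x - 4y + 5z = 76


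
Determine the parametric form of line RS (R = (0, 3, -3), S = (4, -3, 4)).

Direction vector d = S - R = (4 + 0, -3 - 3, 4 + 3) = (4, -6, 7)
Parametric form r = R + t·d:
x = 0 + 4t, y = 3 - 6t, z = -3 + 7t

x = 0 + 4t, y = 3 - 6t, z = -3 + 7t


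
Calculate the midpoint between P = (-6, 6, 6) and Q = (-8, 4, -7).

M = ((x₁+x₂)/2, (y₁+y₂)/2, (z₁+z₂)/2)
  = ((-6 - 8)/2, (6 + 4)/2, (6 - 7)/2)
  = (-14/2, 10/2, -1/2)
  = (-7, 5, -0.5)

(-7, 5, -0.5)


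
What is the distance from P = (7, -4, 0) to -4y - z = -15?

distance = |a·x₀ + b·y₀ + c·z₀ - d| / √(a² + b² + c²)
  = |0·7 + (-4)·(-4) + (-1)·0 - (-15)| / √(0² + (-4)² + (-1)²)
  = |0 + 16 + 0 + 15| / √(0 + 16 + 1)
  = |31| / √17
  = 31 / 4.123
  ≈ 7.519

7.519


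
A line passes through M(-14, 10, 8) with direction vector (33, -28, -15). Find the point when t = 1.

P(t) = M + t·d
  = (-14 + 33·1, 10 + (-28)·1, 8 + (-15)·1)
  = (-14 + 33, 10 - 28, 8 - 15)
  = (19, -18, -7)

(19, -18, -7)


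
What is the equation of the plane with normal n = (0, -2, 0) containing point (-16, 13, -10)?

The plane through P with normal n = (a, b, c) satisfies n·(r - P) = 0,
i.e. ax + by + cz = a·x₀ + b·y₀ + c·z₀.
d = 0·(-16) + (-2)·13 + 0·(-10)
  = 0 - 26 + 0
  = -26
Equation: -2y = -26

-2y = -26


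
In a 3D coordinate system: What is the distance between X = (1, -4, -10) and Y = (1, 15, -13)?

d = √[(x₂-x₁)² + (y₂-y₁)² + (z₂-z₁)²]
  = √[0² + 19² + (-3)²]
  = √[0 + 361 + 9]
  = √370
  ≈ 19.24

19.24


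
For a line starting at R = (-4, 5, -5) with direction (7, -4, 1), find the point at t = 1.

P(t) = R + t·d
  = (-4 + 7·1, 5 + (-4)·1, -5 + 1·1)
  = (-4 + 7, 5 - 4, -5 + 1)
  = (3, 1, -4)

(3, 1, -4)


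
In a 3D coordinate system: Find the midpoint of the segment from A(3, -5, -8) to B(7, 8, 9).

M = ((x₁+x₂)/2, (y₁+y₂)/2, (z₁+z₂)/2)
  = ((3 + 7)/2, (-5 + 8)/2, (-8 + 9)/2)
  = (10/2, 3/2, 1/2)
  = (5, 1.5, 0.5)

(5, 1.5, 0.5)


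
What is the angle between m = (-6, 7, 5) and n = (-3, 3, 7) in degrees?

m·n = (-6)·(-3) + 7·3 + 5·7 = 18 + 21 + 35 = 74
|m| = √((-6)² + 7² + 5²) = √110 ≈ 10.49
|n| = √((-3)² + 3² + 7²) = √67 ≈ 8.185
cos θ = (m·n)/(|m||n|) = 74/(10.49·8.185) ≈ 0.862
θ = arccos(0.862) ≈ 30.46°

30.46°


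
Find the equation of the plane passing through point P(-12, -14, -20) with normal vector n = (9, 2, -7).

The plane through P with normal n = (a, b, c) satisfies n·(r - P) = 0,
i.e. ax + by + cz = a·x₀ + b·y₀ + c·z₀.
d = 9·(-12) + 2·(-14) + (-7)·(-20)
  = -108 - 28 + 140
  = 4
Equation: 9x + 2y - 7z = 4

9x + 2y - 7z = 4


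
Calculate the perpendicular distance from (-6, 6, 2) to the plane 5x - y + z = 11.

distance = |a·x₀ + b·y₀ + c·z₀ - d| / √(a² + b² + c²)
  = |5·(-6) + (-1)·6 + 1·2 - 11| / √(5² + (-1)² + 1²)
  = |-30 - 6 + 2 - 11| / √(25 + 1 + 1)
  = |-45| / √27
  = 45 / 5.196
  ≈ 8.66

8.66


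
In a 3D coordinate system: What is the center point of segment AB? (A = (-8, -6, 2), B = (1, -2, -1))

M = ((x₁+x₂)/2, (y₁+y₂)/2, (z₁+z₂)/2)
  = ((-8 + 1)/2, (-6 - 2)/2, (2 - 1)/2)
  = (-7/2, -8/2, 1/2)
  = (-3.5, -4, 0.5)

(-3.5, -4, 0.5)


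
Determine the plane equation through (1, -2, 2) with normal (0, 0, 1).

The plane through P with normal n = (a, b, c) satisfies n·(r - P) = 0,
i.e. ax + by + cz = a·x₀ + b·y₀ + c·z₀.
d = 0·1 + 0·(-2) + 1·2
  = 0 + 0 + 2
  = 2
Equation: z = 2

z = 2


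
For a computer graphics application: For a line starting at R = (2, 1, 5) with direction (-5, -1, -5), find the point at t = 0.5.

P(t) = R + t·d
  = (2 + (-5)·0.5, 1 + (-1)·0.5, 5 + (-5)·0.5)
  = (2 - 2.5, 1 - 0.5, 5 - 2.5)
  = (-0.5, 0.5, 2.5)

(-0.5, 0.5, 2.5)


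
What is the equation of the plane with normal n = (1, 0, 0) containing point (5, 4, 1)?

The plane through P with normal n = (a, b, c) satisfies n·(r - P) = 0,
i.e. ax + by + cz = a·x₀ + b·y₀ + c·z₀.
d = 1·5 + 0·4 + 0·1
  = 5 + 0 + 0
  = 5
Equation: x = 5

x = 5


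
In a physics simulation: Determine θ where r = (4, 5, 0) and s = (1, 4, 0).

r·s = 4·1 + 5·4 + 0·0 = 4 + 20 + 0 = 24
|r| = √(4² + 5² + 0²) = √41 ≈ 6.403
|s| = √(1² + 4² + 0²) = √17 ≈ 4.123
cos θ = (r·s)/(|r||s|) = 24/(6.403·4.123) ≈ 0.9091
θ = arccos(0.9091) ≈ 24.62°

24.62°


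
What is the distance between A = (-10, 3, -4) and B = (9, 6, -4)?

d = √[(x₂-x₁)² + (y₂-y₁)² + (z₂-z₁)²]
  = √[19² + 3² + 0²]
  = √[361 + 9 + 0]
  = √370
  ≈ 19.24

19.24


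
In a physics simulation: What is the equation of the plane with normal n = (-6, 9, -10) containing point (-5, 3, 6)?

The plane through P with normal n = (a, b, c) satisfies n·(r - P) = 0,
i.e. ax + by + cz = a·x₀ + b·y₀ + c·z₀.
d = (-6)·(-5) + 9·3 + (-10)·6
  = 30 + 27 - 60
  = -3
Equation: -6x + 9y - 10z = -3

-6x + 9y - 10z = -3


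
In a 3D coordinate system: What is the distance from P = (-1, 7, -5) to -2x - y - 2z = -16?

distance = |a·x₀ + b·y₀ + c·z₀ - d| / √(a² + b² + c²)
  = |(-2)·(-1) + (-1)·7 + (-2)·(-5) - (-16)| / √((-2)² + (-1)² + (-2)²)
  = |2 - 7 + 10 + 16| / √(4 + 1 + 4)
  = |21| / √9
  = 21 / 3
  ≈ 7

7


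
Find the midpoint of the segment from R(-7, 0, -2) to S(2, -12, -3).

M = ((x₁+x₂)/2, (y₁+y₂)/2, (z₁+z₂)/2)
  = ((-7 + 2)/2, (0 - 12)/2, (-2 - 3)/2)
  = (-5/2, -12/2, -5/2)
  = (-2.5, -6, -2.5)

(-2.5, -6, -2.5)


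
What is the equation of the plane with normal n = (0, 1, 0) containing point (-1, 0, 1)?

The plane through P with normal n = (a, b, c) satisfies n·(r - P) = 0,
i.e. ax + by + cz = a·x₀ + b·y₀ + c·z₀.
d = 0·(-1) + 1·0 + 0·1
  = 0 + 0 + 0
  = 0
Equation: y = 0

y = 0


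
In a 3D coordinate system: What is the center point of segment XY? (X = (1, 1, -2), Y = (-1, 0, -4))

M = ((x₁+x₂)/2, (y₁+y₂)/2, (z₁+z₂)/2)
  = ((1 - 1)/2, (1 + 0)/2, (-2 - 4)/2)
  = (0/2, 1/2, -6/2)
  = (0, 0.5, -3)

(0, 0.5, -3)


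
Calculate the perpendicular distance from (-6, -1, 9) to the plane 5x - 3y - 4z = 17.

distance = |a·x₀ + b·y₀ + c·z₀ - d| / √(a² + b² + c²)
  = |5·(-6) + (-3)·(-1) + (-4)·9 - 17| / √(5² + (-3)² + (-4)²)
  = |-30 + 3 - 36 - 17| / √(25 + 9 + 16)
  = |-80| / √50
  = 80 / 7.071
  ≈ 11.31

11.31


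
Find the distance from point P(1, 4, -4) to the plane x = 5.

distance = |a·x₀ + b·y₀ + c·z₀ - d| / √(a² + b² + c²)
  = |1·1 + 0·4 + 0·(-4) - 5| / √(1² + 0² + 0²)
  = |1 + 0 + 0 - 5| / √(1 + 0 + 0)
  = |-4| / √1
  = 4 / 1
  ≈ 4

4


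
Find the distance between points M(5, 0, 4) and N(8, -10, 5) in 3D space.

d = √[(x₂-x₁)² + (y₂-y₁)² + (z₂-z₁)²]
  = √[3² + (-10)² + 1²]
  = √[9 + 100 + 1]
  = √110
  ≈ 10.49

10.49


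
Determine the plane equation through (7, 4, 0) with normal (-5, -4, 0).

The plane through P with normal n = (a, b, c) satisfies n·(r - P) = 0,
i.e. ax + by + cz = a·x₀ + b·y₀ + c·z₀.
d = (-5)·7 + (-4)·4 + 0·0
  = -35 - 16 + 0
  = -51
Equation: -5x - 4y = -51

-5x - 4y = -51


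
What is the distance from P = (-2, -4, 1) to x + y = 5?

distance = |a·x₀ + b·y₀ + c·z₀ - d| / √(a² + b² + c²)
  = |1·(-2) + 1·(-4) + 0·1 - 5| / √(1² + 1² + 0²)
  = |-2 - 4 + 0 - 5| / √(1 + 1 + 0)
  = |-11| / √2
  = 11 / 1.414
  ≈ 7.778

7.778


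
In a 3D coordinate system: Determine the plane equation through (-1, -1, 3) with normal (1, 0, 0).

The plane through P with normal n = (a, b, c) satisfies n·(r - P) = 0,
i.e. ax + by + cz = a·x₀ + b·y₀ + c·z₀.
d = 1·(-1) + 0·(-1) + 0·3
  = -1 + 0 + 0
  = -1
Equation: x = -1

x = -1


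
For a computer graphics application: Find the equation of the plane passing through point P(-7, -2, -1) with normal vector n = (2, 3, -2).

The plane through P with normal n = (a, b, c) satisfies n·(r - P) = 0,
i.e. ax + by + cz = a·x₀ + b·y₀ + c·z₀.
d = 2·(-7) + 3·(-2) + (-2)·(-1)
  = -14 - 6 + 2
  = -18
Equation: 2x + 3y - 2z = -18

2x + 3y - 2z = -18


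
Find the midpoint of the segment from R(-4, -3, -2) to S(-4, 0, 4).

M = ((x₁+x₂)/2, (y₁+y₂)/2, (z₁+z₂)/2)
  = ((-4 - 4)/2, (-3 + 0)/2, (-2 + 4)/2)
  = (-8/2, -3/2, 2/2)
  = (-4, -1.5, 1)

(-4, -1.5, 1)


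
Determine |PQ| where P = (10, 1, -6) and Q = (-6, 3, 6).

d = √[(x₂-x₁)² + (y₂-y₁)² + (z₂-z₁)²]
  = √[(-16)² + 2² + 12²]
  = √[256 + 4 + 144]
  = √404
  ≈ 20.1

20.1


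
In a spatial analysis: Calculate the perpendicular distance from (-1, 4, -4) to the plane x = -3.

distance = |a·x₀ + b·y₀ + c·z₀ - d| / √(a² + b² + c²)
  = |1·(-1) + 0·4 + 0·(-4) - (-3)| / √(1² + 0² + 0²)
  = |-1 + 0 + 0 + 3| / √(1 + 0 + 0)
  = |2| / √1
  = 2 / 1
  ≈ 2

2


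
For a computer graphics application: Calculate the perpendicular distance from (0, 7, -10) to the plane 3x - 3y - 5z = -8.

distance = |a·x₀ + b·y₀ + c·z₀ - d| / √(a² + b² + c²)
  = |3·0 + (-3)·7 + (-5)·(-10) - (-8)| / √(3² + (-3)² + (-5)²)
  = |0 - 21 + 50 + 8| / √(9 + 9 + 25)
  = |37| / √43
  = 37 / 6.557
  ≈ 5.642

5.642


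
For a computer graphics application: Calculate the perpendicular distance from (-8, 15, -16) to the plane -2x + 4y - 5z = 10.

distance = |a·x₀ + b·y₀ + c·z₀ - d| / √(a² + b² + c²)
  = |(-2)·(-8) + 4·15 + (-5)·(-16) - 10| / √((-2)² + 4² + (-5)²)
  = |16 + 60 + 80 - 10| / √(4 + 16 + 25)
  = |146| / √45
  = 146 / 6.708
  ≈ 21.76

21.76


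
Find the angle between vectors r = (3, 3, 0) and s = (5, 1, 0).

r·s = 3·5 + 3·1 + 0·0 = 15 + 3 + 0 = 18
|r| = √(3² + 3² + 0²) = √18 ≈ 4.243
|s| = √(5² + 1² + 0²) = √26 ≈ 5.099
cos θ = (r·s)/(|r||s|) = 18/(4.243·5.099) ≈ 0.8321
θ = arccos(0.8321) ≈ 33.69°

33.69°


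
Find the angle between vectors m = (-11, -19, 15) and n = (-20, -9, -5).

m·n = (-11)·(-20) + (-19)·(-9) + 15·(-5) = 220 + 171 - 75 = 316
|m| = √((-11)² + (-19)² + 15²) = √707 ≈ 26.59
|n| = √((-20)² + (-9)² + (-5)²) = √506 ≈ 22.49
cos θ = (m·n)/(|m||n|) = 316/(26.59·22.49) ≈ 0.5283
θ = arccos(0.5283) ≈ 58.11°

58.11°


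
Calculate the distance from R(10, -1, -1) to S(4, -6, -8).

d = √[(x₂-x₁)² + (y₂-y₁)² + (z₂-z₁)²]
  = √[(-6)² + (-5)² + (-7)²]
  = √[36 + 25 + 49]
  = √110
  ≈ 10.49

10.49


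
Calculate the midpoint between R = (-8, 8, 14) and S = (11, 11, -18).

M = ((x₁+x₂)/2, (y₁+y₂)/2, (z₁+z₂)/2)
  = ((-8 + 11)/2, (8 + 11)/2, (14 - 18)/2)
  = (3/2, 19/2, -4/2)
  = (1.5, 9.5, -2)

(1.5, 9.5, -2)


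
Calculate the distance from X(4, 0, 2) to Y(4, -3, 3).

d = √[(x₂-x₁)² + (y₂-y₁)² + (z₂-z₁)²]
  = √[0² + (-3)² + 1²]
  = √[0 + 9 + 1]
  = √10
  ≈ 3.162

3.162


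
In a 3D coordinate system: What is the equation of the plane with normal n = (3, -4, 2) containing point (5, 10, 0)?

The plane through P with normal n = (a, b, c) satisfies n·(r - P) = 0,
i.e. ax + by + cz = a·x₀ + b·y₀ + c·z₀.
d = 3·5 + (-4)·10 + 2·0
  = 15 - 40 + 0
  = -25
Equation: 3x - 4y + 2z = -25

3x - 4y + 2z = -25
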